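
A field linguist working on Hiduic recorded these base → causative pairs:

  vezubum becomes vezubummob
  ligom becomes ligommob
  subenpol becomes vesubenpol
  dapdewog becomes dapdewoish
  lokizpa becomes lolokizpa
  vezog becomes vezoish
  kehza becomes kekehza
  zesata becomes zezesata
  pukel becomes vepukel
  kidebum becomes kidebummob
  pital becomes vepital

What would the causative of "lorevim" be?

lorevimmob

dapdewog and ligom both have last vowel 'o' yet inflect differently (dapdewoish, ligommob), so the last vowel is not what conditions the rule; the final letter is.
"lorevim" ends in -m. The stems ending in -m (ligom → ligommob, kidebum → kidebummob, vezubum → vezubummob) double the final consonant and add -ob.
The other patterns: stems ending in -g drop the final letter and add -ish; stems ending in -a repeat the first consonant+vowel as a prefix; stems ending in -l add the prefix ve-.
So lorevim → lorevimmob.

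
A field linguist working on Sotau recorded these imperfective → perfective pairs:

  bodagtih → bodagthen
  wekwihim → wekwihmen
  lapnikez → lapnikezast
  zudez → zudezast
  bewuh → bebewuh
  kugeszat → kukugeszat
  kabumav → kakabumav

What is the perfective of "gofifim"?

bodagtih and bewuh both end in -h yet inflect differently (bodagthen, bebewuh), so the final letter is not what conditions the rule; the last vowel is.
"gofifim" has last vowel 'i'. The stems whose last vowel is 'i' (bodagtih → bodagthen, wekwihim → wekwihmen) delete the last vowel and add -en.
The other patterns: stems whose last vowel is 'e' add -ast; stems whose last vowel is 'a' or 'u' repeat the first consonant+vowel as a prefix.
So gofifim → gofifmen.

gofifmen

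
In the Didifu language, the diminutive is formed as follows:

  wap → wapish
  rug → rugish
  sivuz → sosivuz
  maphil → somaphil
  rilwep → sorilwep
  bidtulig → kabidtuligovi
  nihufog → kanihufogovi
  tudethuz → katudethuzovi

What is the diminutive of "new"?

wap and rilwep both end in -p yet inflect differently (wapish, sorilwep), so the final letter is not what conditions the rule; the number of vowels is.
"new" has 1 vowel. The stems with 1 vowel (wap → wapish, rug → rugish) add -ish.
The other patterns: stems with 2 vowels add the prefix so-; stems with 3 vowels add ka- … -ovi around the stem.
So new → newish.

newish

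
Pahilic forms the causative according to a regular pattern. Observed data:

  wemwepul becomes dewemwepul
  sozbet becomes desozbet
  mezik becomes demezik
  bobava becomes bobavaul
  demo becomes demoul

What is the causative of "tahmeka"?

mezik and demo both have 2 vowels yet inflect differently (demezik, demoul), so the number of vowels is not what conditions the rule; whether the stem ends in a vowel or a consonant is.
"tahmeka" ends in a vowel. The stems ending in a vowel (demo → demoul, bobava → bobavaul) add -ul.
The other pattern: stems ending in a consonant add the prefix de-.
So tahmeka → tahmekaul.

tahmekaul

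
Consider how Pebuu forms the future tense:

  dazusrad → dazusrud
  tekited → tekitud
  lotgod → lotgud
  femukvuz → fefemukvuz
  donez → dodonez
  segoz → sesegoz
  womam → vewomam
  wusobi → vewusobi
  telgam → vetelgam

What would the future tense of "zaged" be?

tekited and donez both have last vowel 'e' yet inflect differently (tekitud, dodonez), so the last vowel is not what conditions the rule; the final letter is.
"zaged" ends in -d. The stems ending in -d (dazusrad → dazusrud, tekited → tekitud, lotgod → lotgud) change the last vowel to 'u'.
The other patterns: stems ending in -z repeat the first consonant+vowel as a prefix; stems ending in -i or -m add the prefix ve-.
So zaged → zagud.

zagud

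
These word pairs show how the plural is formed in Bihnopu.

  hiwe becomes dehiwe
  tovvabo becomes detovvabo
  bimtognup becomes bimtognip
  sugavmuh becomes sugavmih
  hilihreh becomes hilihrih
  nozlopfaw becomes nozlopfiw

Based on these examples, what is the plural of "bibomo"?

debibomo

hiwe and hilihreh both have last vowel 'e' yet inflect differently (dehiwe, hilihrih), so the last vowel is not what conditions the rule; whether the stem ends in a vowel or a consonant is.
"bibomo" ends in a vowel. The stems ending in a vowel (hiwe → dehiwe, tovvabo → detovvabo) add the prefix de-.
The other pattern: stems ending in a consonant change the last vowel to 'i'.
So bibomo → debibomo.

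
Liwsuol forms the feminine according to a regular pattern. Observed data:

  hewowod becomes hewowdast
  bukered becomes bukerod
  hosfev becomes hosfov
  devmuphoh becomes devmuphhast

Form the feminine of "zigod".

bukered and hewowod both end in -d yet inflect differently (bukerod, hewowdast), so the final letter is not what conditions the rule; the last vowel is.
"zigod" has last vowel 'o'. The stems whose last vowel is 'o' (devmuphoh → devmuphhast, hewowod → hewowdast) delete the last vowel and add -ast.
The other pattern: stems whose last vowel is 'e' change the last vowel to 'o'.
So zigod → zigdast.

zigdast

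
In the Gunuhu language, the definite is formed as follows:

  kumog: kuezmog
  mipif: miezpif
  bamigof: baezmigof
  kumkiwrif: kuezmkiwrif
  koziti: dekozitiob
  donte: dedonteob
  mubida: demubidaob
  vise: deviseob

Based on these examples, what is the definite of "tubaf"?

tuezbaf

"tubaf" ends in a consonant. The stems ending in a consonant (kumog → kuezmog, mipif → miezpif, bamigof → baezmigof) insert -ez- after the first vowel.
The other pattern: stems ending in a vowel add de- … -ob around the stem.
So tubaf → tuezbaf.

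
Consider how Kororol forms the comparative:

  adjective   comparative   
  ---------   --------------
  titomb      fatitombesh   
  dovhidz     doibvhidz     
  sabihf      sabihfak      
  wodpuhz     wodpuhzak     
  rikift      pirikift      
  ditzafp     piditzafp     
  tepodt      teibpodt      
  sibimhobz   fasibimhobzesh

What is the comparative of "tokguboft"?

pitokguboft

rikift and tepodt both end in -t yet inflect differently (pirikift, teibpodt), so the final letter is not what conditions the rule; the second-to-last letter is.
"tokguboft" has second-to-last letter 'f'. The stems whose second-to-last letter is 'f' (rikift → pirikift, ditzafp → piditzafp) add the prefix pi-.
The other patterns: stems whose second-to-last letter is 'd' insert -ib- after the first vowel; stems whose second-to-last letter is 'h' add -ak; stems whose second-to-last letter is 'b' or 'm' add fa- … -esh around the stem.
So tokguboft → pitokguboft.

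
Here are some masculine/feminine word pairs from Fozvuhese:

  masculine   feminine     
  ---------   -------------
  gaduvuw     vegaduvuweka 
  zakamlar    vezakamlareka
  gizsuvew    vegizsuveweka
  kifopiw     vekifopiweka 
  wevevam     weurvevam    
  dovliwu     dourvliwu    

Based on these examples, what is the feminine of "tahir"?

vetahireka

"tahir" ends in -r. The one such stem in the data (zakamlar → vezakamlareka) adds ve- … -eka around the stem, so the same rule applies.
So tahir → vetahireka.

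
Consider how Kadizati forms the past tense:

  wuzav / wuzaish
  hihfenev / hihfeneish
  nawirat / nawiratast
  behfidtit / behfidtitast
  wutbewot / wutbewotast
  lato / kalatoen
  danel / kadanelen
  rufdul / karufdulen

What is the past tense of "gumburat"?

wuzav and nawirat both have last vowel 'a' yet inflect differently (wuzaish, nawiratast), so the last vowel is not what conditions the rule; the final letter is.
"gumburat" ends in -t. The stems ending in -t (nawirat → nawiratast, behfidtit → behfidtitast, wutbewot → wutbewotast) add -ast.
The other patterns: stems ending in -v drop the final letter and add -ish; stems ending in -l or -o add ka- … -en around the stem.
So gumburat → gumburatast.

gumburatast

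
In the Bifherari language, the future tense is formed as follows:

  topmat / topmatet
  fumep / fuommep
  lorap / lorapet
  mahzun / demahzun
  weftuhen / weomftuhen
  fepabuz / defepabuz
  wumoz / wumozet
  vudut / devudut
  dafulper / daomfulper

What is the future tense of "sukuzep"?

"sukuzep" has last vowel 'e'. The stems whose last vowel is 'e' (fumep → fuommep, dafulper → daomfulper, weftuhen → weomftuhen) insert -om- after the first vowel.
The other patterns: stems whose last vowel is 'u' add the prefix de-; stems whose last vowel is 'a' or 'o' add -et.
So sukuzep → suomkuzep.

suomkuzep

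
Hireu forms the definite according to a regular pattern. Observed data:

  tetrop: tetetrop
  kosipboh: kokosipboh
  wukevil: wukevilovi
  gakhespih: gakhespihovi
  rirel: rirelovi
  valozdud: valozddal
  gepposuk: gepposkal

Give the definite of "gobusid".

gobusidovi

kosipboh and gakhespih both end in -h yet inflect differently (kokosipboh, gakhespihovi), so the final letter is not what conditions the rule; the last vowel is.
"gobusid" has last vowel 'i'. The stems whose last vowel is 'i' (wukevil → wukevilovi, gakhespih → gakhespihovi) add -ovi.
The other patterns: stems whose last vowel is 'o' repeat the first consonant+vowel as a prefix; stems whose last vowel is 'u' delete the last vowel and add -al.
So gobusid → gobusidovi.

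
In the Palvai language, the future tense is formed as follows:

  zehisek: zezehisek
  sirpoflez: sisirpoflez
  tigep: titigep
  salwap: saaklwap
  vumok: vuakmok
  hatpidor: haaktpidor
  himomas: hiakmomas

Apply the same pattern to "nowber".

nonowber

tigep and salwap both end in -p yet inflect differently (titigep, saaklwap), so the final letter is not what conditions the rule; the last vowel is.
"nowber" has last vowel 'e'. The stems whose last vowel is 'e' (zehisek → zezehisek, sirpoflez → sisirpoflez, tigep → titigep) repeat the first consonant+vowel as a prefix.
So nowber → nonowber.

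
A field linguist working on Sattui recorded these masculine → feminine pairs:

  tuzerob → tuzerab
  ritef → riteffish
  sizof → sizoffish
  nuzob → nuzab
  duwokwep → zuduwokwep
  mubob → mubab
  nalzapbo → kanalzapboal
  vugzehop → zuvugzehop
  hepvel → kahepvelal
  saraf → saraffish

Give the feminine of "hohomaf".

hohomaffish

mubob and vugzehop both have last vowel 'o' yet inflect differently (mubab, zuvugzehop), so the last vowel is not what conditions the rule; the final letter is.
"hohomaf" ends in -f. The stems ending in -f (ritef → riteffish, sizof → sizoffish, saraf → saraffish) double the final consonant and add -ish.
The other patterns: stems ending in -b change the last vowel to 'a'; stems ending in -p add the prefix zu-; stems ending in -l or -o add ka- … -al around the stem.
So hohomaf → hohomaffish.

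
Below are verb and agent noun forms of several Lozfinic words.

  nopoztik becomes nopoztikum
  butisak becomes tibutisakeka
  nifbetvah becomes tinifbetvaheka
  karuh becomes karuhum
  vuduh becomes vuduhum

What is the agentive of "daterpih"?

daterpihum

butisak and nopoztik both end in -k yet inflect differently (tibutisakeka, nopoztikum), so the final letter is not what conditions the rule; the last vowel is.
"daterpih" has last vowel 'i'. The one such stem in the data (nopoztik → nopoztikum) adds -um, so the same rule applies.
So daterpih → daterpihum.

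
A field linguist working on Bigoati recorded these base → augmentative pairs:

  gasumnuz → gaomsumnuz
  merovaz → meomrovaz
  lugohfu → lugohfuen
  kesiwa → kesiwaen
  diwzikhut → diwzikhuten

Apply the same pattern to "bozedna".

gasumnuz and lugohfu both have last vowel 'u' yet inflect differently (gaomsumnuz, lugohfuen), so the last vowel is not what conditions the rule; the final letter is.
"bozedna" ends in -a. The one such stem in the data (kesiwa → kesiwaen) adds -en, so the same rule applies.
So bozedna → bozednaen.

bozednaen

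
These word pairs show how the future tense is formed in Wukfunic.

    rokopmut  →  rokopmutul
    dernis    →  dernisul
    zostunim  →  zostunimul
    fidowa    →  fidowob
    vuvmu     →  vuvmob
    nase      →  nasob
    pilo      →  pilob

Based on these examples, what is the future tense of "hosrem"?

rokopmut and vuvmu both have last vowel 'u' yet inflect differently (rokopmutul, vuvmob), so the last vowel is not what conditions the rule; whether the stem ends in a vowel or a consonant is.
"hosrem" ends in a consonant. The stems ending in a consonant (rokopmut → rokopmutul, dernis → dernisul, zostunim → zostunimul) add -ul.
So hosrem → hosremul.

hosremul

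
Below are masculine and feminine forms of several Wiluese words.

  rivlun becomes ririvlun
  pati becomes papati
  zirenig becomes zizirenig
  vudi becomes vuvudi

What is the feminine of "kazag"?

Every pair shown (rivlun → ririvlun, pati → papati, zirenig → zizirenig, …) follows the same rule: repeat the first consonant+vowel as a prefix.
So kazag → kakazag.

kakazag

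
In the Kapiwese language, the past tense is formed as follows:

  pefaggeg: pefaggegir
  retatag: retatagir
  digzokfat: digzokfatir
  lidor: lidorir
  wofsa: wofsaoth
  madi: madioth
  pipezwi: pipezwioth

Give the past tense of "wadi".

wadioth

retatag and wofsa both have last vowel 'a' yet inflect differently (retatagir, wofsaoth), so the last vowel is not what conditions the rule; whether the stem ends in a vowel or a consonant is.
"wadi" ends in a vowel. The stems ending in a vowel (wofsa → wofsaoth, madi → madioth, pipezwi → pipezwioth) add -oth.
The other pattern: stems ending in a consonant add -ir.
So wadi → wadioth.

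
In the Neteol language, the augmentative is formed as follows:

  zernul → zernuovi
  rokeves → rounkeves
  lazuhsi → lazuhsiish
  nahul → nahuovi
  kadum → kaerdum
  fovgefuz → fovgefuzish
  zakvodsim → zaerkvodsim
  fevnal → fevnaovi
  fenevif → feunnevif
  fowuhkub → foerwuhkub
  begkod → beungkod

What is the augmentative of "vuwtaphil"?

vuwtaphiovi

"vuwtaphil" ends in -l. The stems ending in -l (nahul → nahuovi, zernul → zernuovi, fevnal → fevnaovi) drop the final letter and add -ovi.
So vuwtaphil → vuwtaphiovi.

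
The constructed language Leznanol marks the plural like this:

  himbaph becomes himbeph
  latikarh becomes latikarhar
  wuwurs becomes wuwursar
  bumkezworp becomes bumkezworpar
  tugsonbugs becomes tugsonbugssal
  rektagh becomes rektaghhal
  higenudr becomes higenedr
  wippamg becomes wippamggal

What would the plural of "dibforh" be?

dibforhar

"dibforh" has second-to-last letter 'r'. The stems whose second-to-last letter is 'r' (latikarh → latikarhar, wuwurs → wuwursar, bumkezworp → bumkezworpar) add -ar.
So dibforh → dibforhar.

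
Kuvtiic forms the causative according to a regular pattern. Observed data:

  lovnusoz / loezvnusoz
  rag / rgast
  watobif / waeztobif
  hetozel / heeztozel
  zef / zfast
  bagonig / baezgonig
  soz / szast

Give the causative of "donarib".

"donarib" has 3 vowels. The stems with 3 vowels (lovnusoz → loezvnusoz, hetozel → heeztozel, watobif → waeztobif) insert -ez- after the first vowel.
So donarib → doeznarib.

doeznarib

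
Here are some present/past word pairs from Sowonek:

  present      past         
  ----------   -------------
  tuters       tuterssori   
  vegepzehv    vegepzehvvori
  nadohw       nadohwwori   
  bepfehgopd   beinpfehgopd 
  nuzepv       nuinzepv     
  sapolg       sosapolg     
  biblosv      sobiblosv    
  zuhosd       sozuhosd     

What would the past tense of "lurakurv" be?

lurakurvvori

"lurakurv" has second-to-last letter 'r'. The one such stem in the data (tuters → tuterssori) doubles the final consonant and adds -ori (as do vegepzehv, nadohw), so the same rule applies.
The other patterns: stems whose second-to-last letter is 'p' insert -in- after the first vowel; stems whose second-to-last letter is 'l' or 's' add the prefix so-.
So lurakurv → lurakurvvori.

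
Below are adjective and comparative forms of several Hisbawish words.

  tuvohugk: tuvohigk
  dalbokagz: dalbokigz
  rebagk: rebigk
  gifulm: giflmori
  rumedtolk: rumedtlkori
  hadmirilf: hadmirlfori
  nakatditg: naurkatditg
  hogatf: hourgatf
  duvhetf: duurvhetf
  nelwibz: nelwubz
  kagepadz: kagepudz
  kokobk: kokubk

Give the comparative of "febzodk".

tuvohugk and rumedtolk both end in -k yet inflect differently (tuvohigk, rumedtlkori), so the final letter is not what conditions the rule; the second-to-last letter is.
"febzodk" has second-to-last letter 'd'. The one such stem in the data (kagepadz → kagepudz) changes the last vowel to 'u' (as do nelwibz, kokobk), so the same rule applies.
So febzodk → febzudk.

febzudk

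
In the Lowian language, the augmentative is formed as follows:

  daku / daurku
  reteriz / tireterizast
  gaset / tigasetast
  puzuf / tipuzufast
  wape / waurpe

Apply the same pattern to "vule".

vuurle

wape and gaset both have last vowel 'e' yet inflect differently (waurpe, tigasetast), so the last vowel is not what conditions the rule; whether the stem ends in a vowel or a consonant is.
"vule" ends in a vowel. The stems ending in a vowel (wape → waurpe, daku → daurku) insert -ur- after the first vowel.
The other pattern: stems ending in a consonant add ti- … -ast around the stem.
So vule → vuurle.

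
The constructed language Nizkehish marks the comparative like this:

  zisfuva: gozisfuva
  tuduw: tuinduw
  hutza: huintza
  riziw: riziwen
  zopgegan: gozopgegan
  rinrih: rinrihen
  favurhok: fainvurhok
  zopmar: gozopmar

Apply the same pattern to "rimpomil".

zisfuva and hutza both end in -a yet inflect differently (gozisfuva, huintza), so the final letter is not what conditions the rule; the first letter is.
"rimpomil" begins with r-. The stems beginning with r- (rinrih → rinrihen, riziw → riziwen) add -en.
The other patterns: stems beginning with z- add the prefix go-; stems beginning with f-, h- or t- insert -in- after the first vowel.
So rimpomil → rimpomilen.

rimpomilen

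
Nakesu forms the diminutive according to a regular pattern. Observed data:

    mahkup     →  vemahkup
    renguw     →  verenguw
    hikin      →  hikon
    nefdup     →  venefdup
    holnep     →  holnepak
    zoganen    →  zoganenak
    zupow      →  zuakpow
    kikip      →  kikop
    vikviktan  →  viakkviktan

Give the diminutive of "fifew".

"fifew" has last vowel 'e'. The stems whose last vowel is 'e' (holnep → holnepak, zoganen → zoganenak) add -ak.
So fifew → fifewak.

fifewak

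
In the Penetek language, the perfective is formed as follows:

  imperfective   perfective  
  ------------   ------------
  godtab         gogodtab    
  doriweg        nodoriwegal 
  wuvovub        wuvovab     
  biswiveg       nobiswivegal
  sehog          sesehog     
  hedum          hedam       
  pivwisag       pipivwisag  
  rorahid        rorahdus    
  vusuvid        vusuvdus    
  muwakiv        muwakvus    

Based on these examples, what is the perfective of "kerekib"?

kerekbus

"kerekib" has last vowel 'i'. The stems whose last vowel is 'i' (muwakiv → muwakvus, rorahid → rorahdus, vusuvid → vusuvdus) delete the last vowel and add -us.
So kerekib → kerekbus.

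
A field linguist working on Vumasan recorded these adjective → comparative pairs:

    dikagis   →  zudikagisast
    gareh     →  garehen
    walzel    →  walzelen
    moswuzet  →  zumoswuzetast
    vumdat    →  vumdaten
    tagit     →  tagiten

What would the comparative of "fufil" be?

tagit and moswuzet both end in -t yet inflect differently (tagiten, zumoswuzetast), so the final letter is not what conditions the rule; the number of vowels is.
"fufil" has 2 vowels. The stems with 2 vowels (tagit → tagiten, vumdat → vumdaten, walzel → walzelen) add -en.
The other pattern: stems with 3 vowels add zu- … -ast around the stem.
So fufil → fufilen.

fufilen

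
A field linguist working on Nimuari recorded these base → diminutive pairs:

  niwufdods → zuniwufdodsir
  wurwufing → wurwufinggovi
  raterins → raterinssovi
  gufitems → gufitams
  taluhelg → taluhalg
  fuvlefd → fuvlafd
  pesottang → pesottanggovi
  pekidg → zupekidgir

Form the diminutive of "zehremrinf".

zehremrinffovi

"zehremrinf" has second-to-last letter 'n'. The stems whose second-to-last letter is 'n' (raterins → raterinssovi, wurwufing → wurwufinggovi, pesottang → pesottanggovi) double the final consonant and add -ovi.
The other patterns: stems whose second-to-last letter is 'd' add zu- … -ir around the stem; stems whose second-to-last letter is 'f', 'l' or 'm' change the last vowel to 'a'.
So zehremrinf → zehremrinffovi.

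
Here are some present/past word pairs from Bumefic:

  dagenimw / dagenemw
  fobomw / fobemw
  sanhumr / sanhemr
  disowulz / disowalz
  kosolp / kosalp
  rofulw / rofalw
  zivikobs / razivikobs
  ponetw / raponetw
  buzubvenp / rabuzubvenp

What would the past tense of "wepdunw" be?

rawepdunw

dagenimw and rofulw both end in -w yet inflect differently (dagenemw, rofalw), so the final letter is not what conditions the rule; the second-to-last letter is.
"wepdunw" has second-to-last letter 'n'. The one such stem in the data (buzubvenp → rabuzubvenp) adds the prefix ra-, so the same rule applies.
The other patterns: stems whose second-to-last letter is 'm' change the last vowel to 'e'; stems whose second-to-last letter is 'l' change the last vowel to 'a'.
So wepdunw → rawepdunw.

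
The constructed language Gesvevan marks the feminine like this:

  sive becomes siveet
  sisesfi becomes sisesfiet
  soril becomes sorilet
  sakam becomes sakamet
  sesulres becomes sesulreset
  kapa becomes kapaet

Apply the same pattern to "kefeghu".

kefeghuet

Every pair shown (sive → siveet, sisesfi → sisesfiet, soril → sorilet, …) follows the same rule: add -et.
So kefeghu → kefeghuet.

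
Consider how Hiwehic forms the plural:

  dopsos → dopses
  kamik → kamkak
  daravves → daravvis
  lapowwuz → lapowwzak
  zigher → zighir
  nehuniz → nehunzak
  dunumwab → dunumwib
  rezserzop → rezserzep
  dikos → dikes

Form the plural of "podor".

daravves and dopsos both end in -s yet inflect differently (daravvis, dopses), so the final letter is not what conditions the rule; the last vowel is.
"podor" has last vowel 'o'. The stems whose last vowel is 'o' (rezserzop → rezserzep, dopsos → dopses, dikos → dikes) change the last vowel to 'e'.
So podor → poder.

poder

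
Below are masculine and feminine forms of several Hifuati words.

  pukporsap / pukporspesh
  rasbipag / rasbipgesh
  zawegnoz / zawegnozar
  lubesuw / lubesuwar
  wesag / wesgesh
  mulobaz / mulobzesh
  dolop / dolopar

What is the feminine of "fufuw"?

fufuwar

"fufuw" has last vowel 'u'. The one such stem in the data (lubesuw → lubesuwar) adds -ar, so the same rule applies.
So fufuw → fufuwar.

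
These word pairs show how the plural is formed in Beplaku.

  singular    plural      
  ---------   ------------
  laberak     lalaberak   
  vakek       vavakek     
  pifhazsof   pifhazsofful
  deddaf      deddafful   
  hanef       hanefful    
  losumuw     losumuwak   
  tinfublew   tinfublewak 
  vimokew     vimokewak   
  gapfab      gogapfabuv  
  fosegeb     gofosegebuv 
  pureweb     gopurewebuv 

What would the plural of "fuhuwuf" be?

fuhuwufful

laberak and deddaf both have last vowel 'a' yet inflect differently (lalaberak, deddafful), so the last vowel is not what conditions the rule; the final letter is.
"fuhuwuf" ends in -f. The stems ending in -f (pifhazsof → pifhazsofful, deddaf → deddafful, hanef → hanefful) double the final consonant and add -ul.
The other patterns: stems ending in -k repeat the first consonant+vowel as a prefix; stems ending in -w add -ak; stems ending in -b add go- … -uv around the stem.
So fuhuwuf → fuhuwufful.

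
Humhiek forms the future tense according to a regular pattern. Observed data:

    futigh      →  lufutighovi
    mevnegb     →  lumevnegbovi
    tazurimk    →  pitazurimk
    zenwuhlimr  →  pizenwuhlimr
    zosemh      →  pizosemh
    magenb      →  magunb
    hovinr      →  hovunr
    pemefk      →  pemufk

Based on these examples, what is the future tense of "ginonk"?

ginunk

futigh and zosemh both end in -h yet inflect differently (lufutighovi, pizosemh), so the final letter is not what conditions the rule; the second-to-last letter is.
"ginonk" has second-to-last letter 'n'. The stems whose second-to-last letter is 'n' (magenb → magunb, hovinr → hovunr) change the last vowel to 'u'.
So ginonk → ginunk.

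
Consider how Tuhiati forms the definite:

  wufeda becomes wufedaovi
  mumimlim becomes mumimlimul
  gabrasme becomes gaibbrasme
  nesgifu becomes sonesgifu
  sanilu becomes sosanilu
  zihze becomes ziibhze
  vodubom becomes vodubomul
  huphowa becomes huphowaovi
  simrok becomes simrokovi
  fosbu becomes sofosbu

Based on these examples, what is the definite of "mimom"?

"mimom" ends in -m. The stems ending in -m (vodubom → vodubomul, mumimlim → mumimlimul) add -ul.
The other patterns: stems ending in -u add the prefix so-; stems ending in -a or -k add -ovi; stems ending in -e insert -ib- after the first vowel.
So mimom → mimomul.

mimomul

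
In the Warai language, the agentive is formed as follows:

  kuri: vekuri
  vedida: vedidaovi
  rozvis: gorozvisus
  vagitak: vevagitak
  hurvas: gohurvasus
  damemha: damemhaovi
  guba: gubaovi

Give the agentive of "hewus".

"hewus" ends in -s. The stems ending in -s (hurvas → gohurvasus, rozvis → gorozvisus) add go- … -us around the stem.
The other patterns: stems ending in -a add -ovi; stems ending in -i or -k add the prefix ve-.
So hewus → gohewusus.

gohewusus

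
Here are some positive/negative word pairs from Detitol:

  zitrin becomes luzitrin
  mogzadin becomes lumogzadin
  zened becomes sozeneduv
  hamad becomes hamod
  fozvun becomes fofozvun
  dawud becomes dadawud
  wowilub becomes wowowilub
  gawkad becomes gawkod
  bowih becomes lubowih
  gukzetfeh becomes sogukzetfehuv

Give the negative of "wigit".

"wigit" has last vowel 'i'. The stems whose last vowel is 'i' (bowih → lubowih, zitrin → luzitrin, mogzadin → lumogzadin) add the prefix lu-.
So wigit → luwigit.

luwigit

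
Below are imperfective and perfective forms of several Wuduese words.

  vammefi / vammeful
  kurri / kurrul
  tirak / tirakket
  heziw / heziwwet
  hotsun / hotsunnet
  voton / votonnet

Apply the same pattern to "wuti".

wutul

vammefi and heziw both have last vowel 'i' yet inflect differently (vammeful, heziwwet), so the last vowel is not what conditions the rule; whether the stem ends in a vowel or a consonant is.
"wuti" ends in a vowel. The stems ending in a vowel (vammefi → vammeful, kurri → kurrul) drop the final letter and add -ul.
The other pattern: stems ending in a consonant double the final consonant and add -et.
So wuti → wutul.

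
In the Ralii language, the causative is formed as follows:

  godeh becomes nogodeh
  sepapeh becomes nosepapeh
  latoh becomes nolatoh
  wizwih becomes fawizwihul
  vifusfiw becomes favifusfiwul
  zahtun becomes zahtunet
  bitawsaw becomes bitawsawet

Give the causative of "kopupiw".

fakopupiwul

godeh and wizwih both end in -h yet inflect differently (nogodeh, fawizwihul), so the final letter is not what conditions the rule; the last vowel is.
"kopupiw" has last vowel 'i'. The stems whose last vowel is 'i' (wizwih → fawizwihul, vifusfiw → favifusfiwul) add fa- … -ul around the stem.
So kopupiw → fakopupiwul.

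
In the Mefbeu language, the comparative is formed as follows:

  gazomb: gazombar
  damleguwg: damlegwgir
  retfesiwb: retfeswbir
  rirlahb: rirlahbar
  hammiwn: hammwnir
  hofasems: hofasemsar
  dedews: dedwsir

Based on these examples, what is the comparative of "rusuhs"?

"rusuhs" has second-to-last letter 'h'. The one such stem in the data (rirlahb → rirlahbar) adds -ar, so the same rule applies.
The other pattern: stems whose second-to-last letter is 'w' delete the last vowel and add -ir.
So rusuhs → rusuhsar.

rusuhsar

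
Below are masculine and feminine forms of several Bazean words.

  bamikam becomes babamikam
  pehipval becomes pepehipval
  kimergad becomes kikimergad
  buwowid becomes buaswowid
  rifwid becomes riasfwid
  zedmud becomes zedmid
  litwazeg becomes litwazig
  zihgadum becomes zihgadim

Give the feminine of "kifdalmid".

kimergad and buwowid both end in -d yet inflect differently (kikimergad, buaswowid), so the final letter is not what conditions the rule; the last vowel is.
"kifdalmid" has last vowel 'i'. The stems whose last vowel is 'i' (buwowid → buaswowid, rifwid → riasfwid) insert -as- after the first vowel.
So kifdalmid → kiasfdalmid.

kiasfdalmid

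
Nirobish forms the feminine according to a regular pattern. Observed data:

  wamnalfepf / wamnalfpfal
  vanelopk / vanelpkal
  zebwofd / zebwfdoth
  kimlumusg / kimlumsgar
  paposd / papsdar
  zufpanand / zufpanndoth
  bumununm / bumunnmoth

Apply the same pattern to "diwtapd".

diwtpdal

"diwtapd" has second-to-last letter 'p'. The stems whose second-to-last letter is 'p' (vanelopk → vanelpkal, wamnalfepf → wamnalfpfal) delete the last vowel and add -al.
The other patterns: stems whose second-to-last letter is 's' delete the last vowel and add -ar; stems whose second-to-last letter is 'f' or 'n' delete the last vowel and add -oth.
So diwtapd → diwtpdal.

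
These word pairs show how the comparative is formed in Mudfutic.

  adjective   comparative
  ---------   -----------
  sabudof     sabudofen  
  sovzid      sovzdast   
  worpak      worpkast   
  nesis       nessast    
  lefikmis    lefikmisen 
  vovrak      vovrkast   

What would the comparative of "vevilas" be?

lefikmis and nesis both end in -s yet inflect differently (lefikmisen, nessast), so the final letter is not what conditions the rule; the number of vowels is.
"vevilas" has 3 vowels. The stems with 3 vowels (sabudof → sabudofen, lefikmis → lefikmisen) add -en.
So vevilas → vevilasen.

vevilasen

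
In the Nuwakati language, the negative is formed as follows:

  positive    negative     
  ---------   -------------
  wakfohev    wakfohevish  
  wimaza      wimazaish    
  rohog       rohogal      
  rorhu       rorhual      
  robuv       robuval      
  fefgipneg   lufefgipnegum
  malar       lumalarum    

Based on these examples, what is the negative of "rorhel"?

wakfohev and robuv both end in -v yet inflect differently (wakfohevish, robuval), so the final letter is not what conditions the rule; the first letter is.
"rorhel" begins with r-. The stems beginning with r- (rohog → rohogal, rorhu → rorhual, robuv → robuval) add -al.
The other patterns: stems beginning with w- add -ish; stems beginning with f- or m- add lu- … -um around the stem.
So rorhel → rorhelal.

rorhelal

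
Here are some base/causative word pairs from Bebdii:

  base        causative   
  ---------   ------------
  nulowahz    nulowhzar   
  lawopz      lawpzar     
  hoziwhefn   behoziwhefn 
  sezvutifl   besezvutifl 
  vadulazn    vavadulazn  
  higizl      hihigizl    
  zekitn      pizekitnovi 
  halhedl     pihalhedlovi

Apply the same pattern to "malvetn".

hoziwhefn and vadulazn both end in -n yet inflect differently (behoziwhefn, vavadulazn), so the final letter is not what conditions the rule; the second-to-last letter is.
"malvetn" has second-to-last letter 't'. The one such stem in the data (zekitn → pizekitnovi) adds pi- … -ovi around the stem, so the same rule applies.
So malvetn → pimalvetnovi.

pimalvetnovi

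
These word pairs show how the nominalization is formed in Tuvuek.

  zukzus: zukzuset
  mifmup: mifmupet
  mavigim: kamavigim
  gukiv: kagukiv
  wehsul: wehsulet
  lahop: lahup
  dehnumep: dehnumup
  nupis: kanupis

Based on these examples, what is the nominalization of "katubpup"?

katubpupet

"katubpup" has last vowel 'u'. The stems whose last vowel is 'u' (mifmup → mifmupet, zukzus → zukzuset, wehsul → wehsulet) add -et.
The other patterns: stems whose last vowel is 'i' add the prefix ka-; stems whose last vowel is 'e' or 'o' change the last vowel to 'u'.
So katubpup → katubpupet.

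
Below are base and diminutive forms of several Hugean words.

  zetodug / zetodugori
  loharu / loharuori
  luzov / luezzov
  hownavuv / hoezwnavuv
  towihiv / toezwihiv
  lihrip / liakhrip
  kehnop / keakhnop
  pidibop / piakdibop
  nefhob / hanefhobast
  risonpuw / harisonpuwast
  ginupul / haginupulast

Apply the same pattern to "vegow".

zetodug and hownavuv both have last vowel 'u' yet inflect differently (zetodugori, hoezwnavuv), so the last vowel is not what conditions the rule; the final letter is.
"vegow" ends in -w. The one such stem in the data (risonpuw → harisonpuwast) adds ha- … -ast around the stem, so the same rule applies.
So vegow → havegowast.

havegowast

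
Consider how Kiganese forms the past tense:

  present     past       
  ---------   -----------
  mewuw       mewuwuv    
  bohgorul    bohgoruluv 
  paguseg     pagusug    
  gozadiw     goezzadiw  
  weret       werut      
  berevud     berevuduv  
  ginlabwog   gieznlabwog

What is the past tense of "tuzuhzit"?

tuezzuhzit

paguseg and ginlabwog both end in -g yet inflect differently (pagusug, gieznlabwog), so the final letter is not what conditions the rule; the last vowel is.
"tuzuhzit" has last vowel 'i'. The one such stem in the data (gozadiw → goezzadiw) inserts -ez- after the first vowel (as does ginlabwog), so the same rule applies.
The other patterns: stems whose last vowel is 'u' add -uv; stems whose last vowel is 'e' change the last vowel to 'u'.
So tuzuhzit → tuezzuhzit.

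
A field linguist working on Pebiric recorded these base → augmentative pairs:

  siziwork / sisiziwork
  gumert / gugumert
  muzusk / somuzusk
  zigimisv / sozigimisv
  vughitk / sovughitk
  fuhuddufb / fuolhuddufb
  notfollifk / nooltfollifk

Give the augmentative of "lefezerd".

siziwork and muzusk both end in -k yet inflect differently (sisiziwork, somuzusk), so the final letter is not what conditions the rule; the second-to-last letter is.
"lefezerd" has second-to-last letter 'r'. The stems whose second-to-last letter is 'r' (siziwork → sisiziwork, gumert → gugumert) repeat the first consonant+vowel as a prefix.
The other patterns: stems whose second-to-last letter is 's' or 't' add the prefix so-; stems whose second-to-last letter is 'f' insert -ol- after the first vowel.
So lefezerd → lelefezerd.

lelefezerd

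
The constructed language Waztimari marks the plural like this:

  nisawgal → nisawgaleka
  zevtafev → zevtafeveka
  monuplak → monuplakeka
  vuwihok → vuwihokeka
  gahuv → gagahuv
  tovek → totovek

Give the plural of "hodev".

hohodev

"hodev" has 2 vowels. The stems with 2 vowels (gahuv → gagahuv, tovek → totovek) repeat the first consonant+vowel as a prefix.
The other pattern: stems with 3 vowels add -eka.
So hodev → hohodev.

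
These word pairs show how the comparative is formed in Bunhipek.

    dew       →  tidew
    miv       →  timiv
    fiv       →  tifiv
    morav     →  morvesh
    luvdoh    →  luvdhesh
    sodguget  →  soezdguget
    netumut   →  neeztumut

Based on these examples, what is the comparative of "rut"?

tirut

miv and morav both end in -v yet inflect differently (timiv, morvesh), so the final letter is not what conditions the rule; the number of vowels is.
"rut" has 1 vowel. The stems with 1 vowel (dew → tidew, miv → timiv, fiv → tifiv) add the prefix ti-.
So rut → tirut.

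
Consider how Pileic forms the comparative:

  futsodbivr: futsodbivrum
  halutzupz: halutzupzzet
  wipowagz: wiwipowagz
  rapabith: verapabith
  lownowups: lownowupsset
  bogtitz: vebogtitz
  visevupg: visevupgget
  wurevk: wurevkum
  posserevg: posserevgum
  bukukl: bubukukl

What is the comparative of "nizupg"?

"nizupg" has second-to-last letter 'p'. The stems whose second-to-last letter is 'p' (lownowups → lownowupsset, halutzupz → halutzupzzet, visevupg → visevupgget) double the final consonant and add -et.
So nizupg → nizupgget.

nizupgget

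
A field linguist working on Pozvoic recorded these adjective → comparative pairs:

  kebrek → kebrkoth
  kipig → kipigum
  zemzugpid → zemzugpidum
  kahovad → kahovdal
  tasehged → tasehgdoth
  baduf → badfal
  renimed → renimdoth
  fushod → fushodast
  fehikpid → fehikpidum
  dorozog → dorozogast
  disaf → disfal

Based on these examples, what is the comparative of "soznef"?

soznfoth

fushod and renimed both end in -d yet inflect differently (fushodast, renimdoth), so the final letter is not what conditions the rule; the last vowel is.
"soznef" has last vowel 'e'. The stems whose last vowel is 'e' (kebrek → kebrkoth, renimed → renimdoth, tasehged → tasehgdoth) delete the last vowel and add -oth.
The other patterns: stems whose last vowel is 'o' add -ast; stems whose last vowel is 'i' add -um; stems whose last vowel is 'a' or 'u' delete the last vowel and add -al.
So soznef → soznfoth.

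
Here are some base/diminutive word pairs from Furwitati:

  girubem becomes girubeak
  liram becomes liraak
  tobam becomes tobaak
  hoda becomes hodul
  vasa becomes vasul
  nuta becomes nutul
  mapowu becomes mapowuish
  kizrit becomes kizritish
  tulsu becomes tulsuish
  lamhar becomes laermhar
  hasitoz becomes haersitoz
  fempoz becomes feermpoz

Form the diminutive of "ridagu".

"ridagu" ends in -u. The stems ending in -u (mapowu → mapowuish, tulsu → tulsuish) add -ish.
So ridagu → ridaguish.

ridaguish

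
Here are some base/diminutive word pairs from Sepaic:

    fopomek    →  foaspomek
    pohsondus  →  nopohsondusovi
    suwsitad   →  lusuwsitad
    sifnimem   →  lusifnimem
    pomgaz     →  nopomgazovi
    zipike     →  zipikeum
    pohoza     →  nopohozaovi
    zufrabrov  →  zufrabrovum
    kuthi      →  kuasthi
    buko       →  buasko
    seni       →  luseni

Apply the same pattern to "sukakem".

lusukakem

seni and kuthi both end in -i yet inflect differently (luseni, kuasthi), so the final letter is not what conditions the rule; the first letter is.
"sukakem" begins with s-. The stems beginning with s- (sifnimem → lusifnimem, suwsitad → lusuwsitad, seni → luseni) add the prefix lu-.
The other patterns: stems beginning with p- add no- … -ovi around the stem; stems beginning with z- add -um; stems beginning with b-, f- or k- insert -as- after the first vowel.
So sukakem → lusukakem.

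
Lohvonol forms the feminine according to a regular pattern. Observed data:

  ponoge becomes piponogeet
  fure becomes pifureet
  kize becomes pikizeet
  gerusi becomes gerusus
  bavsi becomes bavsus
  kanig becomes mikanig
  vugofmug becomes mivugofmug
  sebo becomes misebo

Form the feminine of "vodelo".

"vodelo" ends in -o. The one such stem in the data (sebo → misebo) adds the prefix mi-, so the same rule applies.
So vodelo → mivodelo.

mivodelo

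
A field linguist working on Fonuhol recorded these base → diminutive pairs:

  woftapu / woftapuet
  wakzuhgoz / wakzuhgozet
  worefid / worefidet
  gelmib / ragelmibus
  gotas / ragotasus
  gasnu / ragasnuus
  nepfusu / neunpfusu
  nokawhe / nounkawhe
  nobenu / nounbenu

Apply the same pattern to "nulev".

woftapu and gasnu both end in -u yet inflect differently (woftapuet, ragasnuus), so the final letter is not what conditions the rule; the first letter is.
"nulev" begins with n-. The stems beginning with n- (nepfusu → neunpfusu, nokawhe → nounkawhe, nobenu → nounbenu) insert -un- after the first vowel.
So nulev → nuunlev.

nuunlev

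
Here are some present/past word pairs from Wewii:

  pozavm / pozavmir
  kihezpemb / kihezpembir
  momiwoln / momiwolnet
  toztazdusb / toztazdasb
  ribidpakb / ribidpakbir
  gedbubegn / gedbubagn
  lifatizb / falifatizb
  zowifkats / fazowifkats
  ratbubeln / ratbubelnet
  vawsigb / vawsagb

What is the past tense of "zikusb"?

zikasb

"zikusb" has second-to-last letter 's'. The one such stem in the data (toztazdusb → toztazdasb) changes the last vowel to 'a' (as do gedbubegn, vawsigb), so the same rule applies.
The other patterns: stems whose second-to-last letter is 't' or 'z' add the prefix fa-; stems whose second-to-last letter is 'l' add -et; stems whose second-to-last letter is 'k', 'm' or 'v' add -ir.
So zikusb → zikasb.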